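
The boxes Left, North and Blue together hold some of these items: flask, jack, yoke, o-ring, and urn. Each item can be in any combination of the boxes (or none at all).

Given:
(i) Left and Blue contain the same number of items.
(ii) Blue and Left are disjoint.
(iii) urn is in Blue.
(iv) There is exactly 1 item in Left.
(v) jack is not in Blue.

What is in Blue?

Blue = {urn}

From (iii): urn ∈ Blue.
From (v): jack ∉ Blue.
(ii) (disjoint): urn ∉ Left.
Suppose flask ∈ Blue: no assignment then satisfies all the clues, so flask ∉ Blue.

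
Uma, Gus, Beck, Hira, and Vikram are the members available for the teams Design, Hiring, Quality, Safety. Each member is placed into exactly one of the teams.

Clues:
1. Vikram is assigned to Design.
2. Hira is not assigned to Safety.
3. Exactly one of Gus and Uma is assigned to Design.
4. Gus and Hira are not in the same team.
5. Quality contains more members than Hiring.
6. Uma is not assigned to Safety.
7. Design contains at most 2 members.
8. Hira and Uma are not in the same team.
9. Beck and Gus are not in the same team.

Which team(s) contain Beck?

Beck: Quality

From (1): Vikram ∈ Design.
From (2): Hira ∉ Safety.
From (6): Uma ∉ Safety.
Suppose Beck ∈ Design: no assignment then satisfies all the clues, so Beck ∉ Design.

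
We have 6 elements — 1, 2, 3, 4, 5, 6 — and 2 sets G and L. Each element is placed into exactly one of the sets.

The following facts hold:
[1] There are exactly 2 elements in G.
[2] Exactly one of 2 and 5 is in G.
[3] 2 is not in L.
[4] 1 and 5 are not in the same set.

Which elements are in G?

G = {1, 2}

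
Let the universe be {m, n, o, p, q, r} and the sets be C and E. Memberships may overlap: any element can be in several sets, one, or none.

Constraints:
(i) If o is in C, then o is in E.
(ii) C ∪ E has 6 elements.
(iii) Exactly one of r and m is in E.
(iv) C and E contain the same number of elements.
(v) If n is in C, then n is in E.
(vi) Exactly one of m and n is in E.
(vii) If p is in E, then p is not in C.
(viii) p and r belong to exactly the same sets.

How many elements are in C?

4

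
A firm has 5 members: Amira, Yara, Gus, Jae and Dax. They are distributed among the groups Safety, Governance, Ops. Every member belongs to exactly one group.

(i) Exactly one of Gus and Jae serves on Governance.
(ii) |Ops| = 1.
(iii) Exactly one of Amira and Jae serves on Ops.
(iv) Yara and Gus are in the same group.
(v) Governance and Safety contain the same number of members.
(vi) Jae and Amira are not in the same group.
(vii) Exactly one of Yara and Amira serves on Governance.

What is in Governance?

Governance = {Gus, Yara}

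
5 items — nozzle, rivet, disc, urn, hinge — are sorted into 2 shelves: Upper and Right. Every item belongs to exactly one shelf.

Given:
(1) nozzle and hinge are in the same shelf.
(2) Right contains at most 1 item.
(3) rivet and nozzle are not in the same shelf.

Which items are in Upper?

Upper = {disc, hinge, nozzle, urn}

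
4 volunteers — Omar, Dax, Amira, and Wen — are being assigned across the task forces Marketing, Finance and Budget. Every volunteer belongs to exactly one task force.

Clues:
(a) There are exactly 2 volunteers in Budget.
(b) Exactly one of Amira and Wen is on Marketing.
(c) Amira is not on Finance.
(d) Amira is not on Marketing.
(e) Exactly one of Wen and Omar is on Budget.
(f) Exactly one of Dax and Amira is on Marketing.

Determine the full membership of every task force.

Marketing = {Dax, Wen}; Finance = {}; Budget = {Amira, Omar}

From (c): Amira ∉ Finance.
From (d): Amira ∉ Marketing.
(b) (exactly one): Wen ∈ Marketing.
(e) (exactly one): Omar ∈ Budget.
(f) (exactly one): Dax ∈ Marketing.
Only one task force left: Amira ∈ Budget.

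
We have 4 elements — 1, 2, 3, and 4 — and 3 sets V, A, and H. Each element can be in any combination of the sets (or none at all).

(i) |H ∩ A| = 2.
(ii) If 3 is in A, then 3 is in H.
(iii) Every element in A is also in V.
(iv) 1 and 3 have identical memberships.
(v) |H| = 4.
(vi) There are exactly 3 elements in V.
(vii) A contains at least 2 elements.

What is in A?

A = {1, 3}

(v): only 4 candidates remain for H, so all are in.
Suppose 1 ∉ A: no assignment then satisfies all the clues, so 1 ∈ A.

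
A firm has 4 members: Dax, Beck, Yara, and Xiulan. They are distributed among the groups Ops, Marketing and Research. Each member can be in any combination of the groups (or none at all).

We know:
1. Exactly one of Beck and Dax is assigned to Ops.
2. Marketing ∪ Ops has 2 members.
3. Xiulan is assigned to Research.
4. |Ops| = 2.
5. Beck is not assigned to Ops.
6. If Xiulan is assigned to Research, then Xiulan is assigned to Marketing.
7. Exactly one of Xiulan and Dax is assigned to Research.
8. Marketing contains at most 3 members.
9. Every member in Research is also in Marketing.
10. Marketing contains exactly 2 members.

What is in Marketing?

Marketing = {Dax, Xiulan}

From (3): Xiulan ∈ Research.
From (5): Beck ∉ Ops.
(1) (exactly one): Dax ∈ Ops.
(6): Xiulan ∈ Marketing.
(7) (exactly one): Dax ∉ Research.
Suppose Dax ∉ Marketing: no assignment then satisfies all the clues, so Dax ∈ Marketing.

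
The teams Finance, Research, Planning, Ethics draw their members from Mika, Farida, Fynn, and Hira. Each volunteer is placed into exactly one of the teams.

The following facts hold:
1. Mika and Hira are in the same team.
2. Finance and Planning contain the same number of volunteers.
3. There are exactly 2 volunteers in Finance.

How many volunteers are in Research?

0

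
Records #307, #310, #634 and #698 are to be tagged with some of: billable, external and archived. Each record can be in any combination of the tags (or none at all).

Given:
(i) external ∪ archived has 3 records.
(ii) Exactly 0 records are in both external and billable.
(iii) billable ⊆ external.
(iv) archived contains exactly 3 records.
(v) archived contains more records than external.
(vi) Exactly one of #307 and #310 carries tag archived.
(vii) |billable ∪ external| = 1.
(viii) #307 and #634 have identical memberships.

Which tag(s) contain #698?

#698: archived, external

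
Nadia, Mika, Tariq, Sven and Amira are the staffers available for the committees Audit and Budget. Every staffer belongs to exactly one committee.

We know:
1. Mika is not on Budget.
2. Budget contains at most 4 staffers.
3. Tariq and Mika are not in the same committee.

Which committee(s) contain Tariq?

From (1): Mika ∉ Budget.
Only one committee left: Mika ∈ Audit.
(3): Tariq ∉ Audit.
Only one committee left: Tariq ∈ Budget.

Tariq: Budget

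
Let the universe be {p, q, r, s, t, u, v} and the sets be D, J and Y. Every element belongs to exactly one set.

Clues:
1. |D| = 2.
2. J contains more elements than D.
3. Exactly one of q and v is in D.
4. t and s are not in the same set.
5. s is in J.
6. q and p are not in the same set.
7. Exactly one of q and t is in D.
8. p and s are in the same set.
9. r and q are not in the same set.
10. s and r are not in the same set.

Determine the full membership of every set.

D = {q, u}; J = {p, s, v}; Y = {r, t}

From (5): s ∈ J.
(4): t ∉ J.
(8): p matches s: p ∉ D.
(8): p matches s: p ∈ J.
(10): r ∉ J.
(6): q ∉ J.
Suppose q ∉ D: no assignment then satisfies all the clues, so q ∈ D.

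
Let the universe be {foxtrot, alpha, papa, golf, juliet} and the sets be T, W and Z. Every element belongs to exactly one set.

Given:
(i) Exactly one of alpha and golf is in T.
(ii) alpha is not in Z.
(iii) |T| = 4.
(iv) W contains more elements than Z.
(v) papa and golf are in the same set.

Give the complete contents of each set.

T = {foxtrot, golf, juliet, papa}; W = {alpha}; Z = {}

From (ii): alpha ∉ Z.
Suppose foxtrot ∉ T: no assignment then satisfies all the clues, so foxtrot ∈ T.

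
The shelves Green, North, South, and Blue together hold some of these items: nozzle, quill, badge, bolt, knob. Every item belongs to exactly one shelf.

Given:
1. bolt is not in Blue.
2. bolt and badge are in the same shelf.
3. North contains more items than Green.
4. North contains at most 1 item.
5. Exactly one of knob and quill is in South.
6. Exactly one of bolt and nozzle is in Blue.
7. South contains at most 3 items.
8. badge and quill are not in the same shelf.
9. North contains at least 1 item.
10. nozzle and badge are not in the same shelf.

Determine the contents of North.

North = {quill}

From (1): bolt ∉ Blue.
(2): badge matches bolt: badge ∉ Blue.
(6) (exactly one): nozzle ∈ Blue.
Suppose quill ∉ North: no assignment then satisfies all the clues, so quill ∈ North.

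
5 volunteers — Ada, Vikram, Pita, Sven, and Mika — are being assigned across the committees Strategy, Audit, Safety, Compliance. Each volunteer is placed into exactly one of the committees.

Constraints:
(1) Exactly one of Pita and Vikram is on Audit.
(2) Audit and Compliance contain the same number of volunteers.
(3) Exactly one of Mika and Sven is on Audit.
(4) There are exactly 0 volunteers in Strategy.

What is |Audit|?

2

(4): Strategy already has 0, so the rest are out.
Suppose Ada ∈ Audit: no assignment then satisfies all the clues, so Ada ∉ Audit.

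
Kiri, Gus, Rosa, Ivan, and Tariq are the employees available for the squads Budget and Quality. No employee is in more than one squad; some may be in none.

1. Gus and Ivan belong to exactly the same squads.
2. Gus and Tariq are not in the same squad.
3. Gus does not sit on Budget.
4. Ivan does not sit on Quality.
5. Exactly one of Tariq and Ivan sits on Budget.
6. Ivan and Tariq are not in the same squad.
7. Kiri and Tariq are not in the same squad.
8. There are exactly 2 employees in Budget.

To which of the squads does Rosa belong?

From (3): Gus ∉ Budget.
From (4): Ivan ∉ Quality.
(1): Ivan matches Gus: Ivan ∉ Budget.
(1): Gus matches Ivan: Gus ∉ Quality.
(5) (exactly one): Tariq ∈ Budget.
(7): Kiri ∉ Budget.
(8): only 2 candidates remain for Budget, so all are in.

Rosa: Budget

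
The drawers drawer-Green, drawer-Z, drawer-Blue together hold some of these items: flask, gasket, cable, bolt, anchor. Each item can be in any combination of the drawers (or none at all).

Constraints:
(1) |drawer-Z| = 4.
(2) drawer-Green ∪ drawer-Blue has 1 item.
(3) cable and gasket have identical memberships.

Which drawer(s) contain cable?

cable: drawer-Z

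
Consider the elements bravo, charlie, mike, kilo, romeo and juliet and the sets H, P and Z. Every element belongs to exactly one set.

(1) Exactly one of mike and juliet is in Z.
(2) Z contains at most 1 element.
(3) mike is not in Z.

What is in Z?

From (3): mike ∉ Z.
(1) (exactly one): juliet ∈ Z.
(2): Z already has 1, so the rest are out.

Z = {juliet}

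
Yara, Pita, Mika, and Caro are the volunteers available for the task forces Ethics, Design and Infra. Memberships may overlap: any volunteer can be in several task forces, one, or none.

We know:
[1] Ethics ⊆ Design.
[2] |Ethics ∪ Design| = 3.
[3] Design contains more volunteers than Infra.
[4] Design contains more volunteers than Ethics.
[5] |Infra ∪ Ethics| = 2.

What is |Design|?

3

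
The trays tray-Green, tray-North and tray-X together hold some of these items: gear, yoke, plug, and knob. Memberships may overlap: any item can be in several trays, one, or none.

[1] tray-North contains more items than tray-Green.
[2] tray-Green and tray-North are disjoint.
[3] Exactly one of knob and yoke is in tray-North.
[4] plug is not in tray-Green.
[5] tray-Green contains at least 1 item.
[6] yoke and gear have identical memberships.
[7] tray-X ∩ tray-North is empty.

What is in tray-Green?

tray-Green = {knob}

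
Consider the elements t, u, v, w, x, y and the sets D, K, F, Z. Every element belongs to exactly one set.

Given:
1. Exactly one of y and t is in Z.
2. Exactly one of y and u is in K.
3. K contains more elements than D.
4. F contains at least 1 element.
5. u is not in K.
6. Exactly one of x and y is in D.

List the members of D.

D = {x}

From (5): u ∉ K.
(2) (exactly one): y ∈ K.
(6) (exactly one): x ∈ D.
(1) (exactly one): t ∈ Z.
Suppose u ∈ D: no assignment then satisfies all the clues, so u ∉ D.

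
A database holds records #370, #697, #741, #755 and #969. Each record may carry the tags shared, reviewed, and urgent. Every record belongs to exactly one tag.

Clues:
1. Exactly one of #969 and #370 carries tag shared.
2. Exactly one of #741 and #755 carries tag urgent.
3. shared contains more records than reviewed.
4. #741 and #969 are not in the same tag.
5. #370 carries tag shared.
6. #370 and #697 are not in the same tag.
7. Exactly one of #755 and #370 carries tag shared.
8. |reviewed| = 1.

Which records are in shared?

shared = {#370, #741}

From (5): #370 ∈ shared.
(1) (exactly one): #969 ∉ shared.
(6): #697 ∉ shared.
(7) (exactly one): #755 ∉ shared.
Suppose #741 ∉ shared: no assignment then satisfies all the clues, so #741 ∈ shared.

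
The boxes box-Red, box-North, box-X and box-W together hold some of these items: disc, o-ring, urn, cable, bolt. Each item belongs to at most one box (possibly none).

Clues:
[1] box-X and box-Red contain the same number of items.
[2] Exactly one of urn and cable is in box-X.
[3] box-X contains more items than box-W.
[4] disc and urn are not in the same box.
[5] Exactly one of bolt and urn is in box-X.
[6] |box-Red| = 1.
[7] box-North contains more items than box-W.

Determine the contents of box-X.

box-X = {urn}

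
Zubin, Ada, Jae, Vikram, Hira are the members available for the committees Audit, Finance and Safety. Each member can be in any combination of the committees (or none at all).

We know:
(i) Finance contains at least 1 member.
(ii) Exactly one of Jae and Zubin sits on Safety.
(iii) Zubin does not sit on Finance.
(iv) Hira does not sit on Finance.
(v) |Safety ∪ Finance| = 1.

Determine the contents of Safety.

Safety = {Jae}

From (iii): Zubin ∉ Finance.
From (iv): Hira ∉ Finance.
Suppose Zubin ∈ Safety: no assignment then satisfies all the clues, so Zubin ∉ Safety.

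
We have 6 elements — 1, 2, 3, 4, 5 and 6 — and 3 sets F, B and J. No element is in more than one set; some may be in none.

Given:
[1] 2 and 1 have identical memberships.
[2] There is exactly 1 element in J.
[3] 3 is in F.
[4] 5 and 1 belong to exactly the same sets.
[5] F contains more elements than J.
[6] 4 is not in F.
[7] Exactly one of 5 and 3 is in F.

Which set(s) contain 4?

4: J

From (3): 3 ∈ F.
From (6): 4 ∉ F.
(7) (exactly one): 5 ∉ F.
(4): 1 matches 5: 1 ∉ F.
(1): 2 matches 1: 2 ∉ F.
Suppose 4 ∈ B: no assignment then satisfies all the clues, so 4 ∉ B.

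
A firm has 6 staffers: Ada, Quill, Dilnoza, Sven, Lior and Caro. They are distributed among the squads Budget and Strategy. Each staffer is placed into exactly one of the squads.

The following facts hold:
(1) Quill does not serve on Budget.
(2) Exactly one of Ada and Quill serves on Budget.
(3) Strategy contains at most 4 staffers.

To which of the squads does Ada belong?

Ada: Budget

From (1): Quill ∉ Budget.
(2) (exactly one): Ada ∈ Budget.
Only one squad left: Quill ∈ Strategy.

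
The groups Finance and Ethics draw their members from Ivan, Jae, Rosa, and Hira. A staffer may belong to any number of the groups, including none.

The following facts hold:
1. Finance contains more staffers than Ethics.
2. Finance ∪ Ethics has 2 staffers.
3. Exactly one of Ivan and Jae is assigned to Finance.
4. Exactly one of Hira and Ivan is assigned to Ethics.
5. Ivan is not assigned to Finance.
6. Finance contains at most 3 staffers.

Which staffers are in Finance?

Finance = {Hira, Jae}

From (5): Ivan ∉ Finance.
(3) (exactly one): Jae ∈ Finance.
Suppose Rosa ∈ Finance: no assignment then satisfies all the clues, so Rosa ∉ Finance.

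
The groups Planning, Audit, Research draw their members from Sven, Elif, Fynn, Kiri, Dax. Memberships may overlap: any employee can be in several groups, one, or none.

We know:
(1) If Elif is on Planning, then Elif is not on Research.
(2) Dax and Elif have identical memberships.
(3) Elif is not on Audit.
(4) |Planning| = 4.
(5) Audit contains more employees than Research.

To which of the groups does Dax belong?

Dax: Planning

From (3): Elif ∉ Audit.
(2): Dax matches Elif: Dax ∉ Audit.
Suppose Dax ∉ Planning: no assignment then satisfies all the clues, so Dax ∈ Planning.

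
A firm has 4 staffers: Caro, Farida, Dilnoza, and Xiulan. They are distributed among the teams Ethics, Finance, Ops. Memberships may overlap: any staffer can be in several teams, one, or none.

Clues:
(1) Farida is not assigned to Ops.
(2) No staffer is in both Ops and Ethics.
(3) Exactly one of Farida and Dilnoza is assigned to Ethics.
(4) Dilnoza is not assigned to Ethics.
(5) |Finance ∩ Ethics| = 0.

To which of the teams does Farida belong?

Farida: Ethics

From (1): Farida ∉ Ops.
From (4): Dilnoza ∉ Ethics.
(3) (exactly one): Farida ∈ Ethics.
Suppose Farida ∈ Finance: no assignment then satisfies all the clues, so Farida ∉ Finance.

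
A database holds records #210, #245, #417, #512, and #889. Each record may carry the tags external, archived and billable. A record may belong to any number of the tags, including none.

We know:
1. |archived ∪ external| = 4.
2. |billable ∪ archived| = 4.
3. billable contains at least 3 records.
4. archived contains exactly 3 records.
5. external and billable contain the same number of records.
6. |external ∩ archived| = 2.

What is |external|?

3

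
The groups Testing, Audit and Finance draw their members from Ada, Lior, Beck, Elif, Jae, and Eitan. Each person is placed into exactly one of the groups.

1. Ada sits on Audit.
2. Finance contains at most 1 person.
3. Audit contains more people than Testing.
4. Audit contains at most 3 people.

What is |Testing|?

2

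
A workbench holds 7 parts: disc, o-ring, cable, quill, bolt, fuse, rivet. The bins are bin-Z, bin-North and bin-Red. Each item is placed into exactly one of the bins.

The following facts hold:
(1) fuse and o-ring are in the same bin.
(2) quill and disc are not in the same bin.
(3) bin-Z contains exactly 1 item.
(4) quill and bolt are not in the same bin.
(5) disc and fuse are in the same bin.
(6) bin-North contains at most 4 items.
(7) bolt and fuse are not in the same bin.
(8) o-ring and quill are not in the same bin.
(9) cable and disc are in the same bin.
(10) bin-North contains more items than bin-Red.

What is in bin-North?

bin-North = {cable, disc, fuse, o-ring}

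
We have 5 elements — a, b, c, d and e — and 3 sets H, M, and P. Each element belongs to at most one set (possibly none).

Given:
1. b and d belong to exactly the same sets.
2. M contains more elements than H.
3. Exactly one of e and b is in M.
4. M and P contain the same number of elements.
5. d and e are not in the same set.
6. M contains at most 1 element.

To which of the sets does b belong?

b: none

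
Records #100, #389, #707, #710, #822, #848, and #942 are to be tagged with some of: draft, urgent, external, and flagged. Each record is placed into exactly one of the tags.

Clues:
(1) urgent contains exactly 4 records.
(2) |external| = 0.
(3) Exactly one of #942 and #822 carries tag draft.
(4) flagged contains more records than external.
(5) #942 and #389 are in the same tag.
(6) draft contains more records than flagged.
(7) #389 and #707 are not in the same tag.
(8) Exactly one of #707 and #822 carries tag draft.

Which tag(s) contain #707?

(2): external already has 0, so the rest are out.
Suppose #707 ∈ draft: no assignment then satisfies all the clues, so #707 ∉ draft.

#707: flagged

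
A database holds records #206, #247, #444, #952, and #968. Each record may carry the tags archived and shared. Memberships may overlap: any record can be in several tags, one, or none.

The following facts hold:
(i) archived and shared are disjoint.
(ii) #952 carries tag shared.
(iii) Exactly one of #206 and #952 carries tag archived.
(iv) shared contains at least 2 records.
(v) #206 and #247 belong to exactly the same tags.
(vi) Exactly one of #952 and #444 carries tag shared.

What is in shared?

From (ii): #952 ∈ shared.
(i) (disjoint): #952 ∉ archived.
(iii) (exactly one): #206 ∈ archived.
(v): #247 matches #206: #247 ∈ archived.
(vi) (exactly one): #444 ∉ shared.
(i) (disjoint): #206 ∉ shared.
(i) (disjoint): #247 ∉ shared.
(iv): only 2 candidates remain for shared, so all are in.
(i) (disjoint): #968 ∉ archived.

shared = {#952, #968}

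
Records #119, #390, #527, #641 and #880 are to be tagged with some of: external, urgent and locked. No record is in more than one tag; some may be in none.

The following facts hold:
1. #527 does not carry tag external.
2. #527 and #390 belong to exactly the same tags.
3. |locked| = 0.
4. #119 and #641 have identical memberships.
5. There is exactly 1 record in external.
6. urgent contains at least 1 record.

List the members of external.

From (1): #527 ∉ external.
(2): #390 matches #527: #390 ∉ external.
(3): locked already has 0, so the rest are out.
Suppose #119 ∈ external: no assignment then satisfies all the clues, so #119 ∉ external.

external = {#880}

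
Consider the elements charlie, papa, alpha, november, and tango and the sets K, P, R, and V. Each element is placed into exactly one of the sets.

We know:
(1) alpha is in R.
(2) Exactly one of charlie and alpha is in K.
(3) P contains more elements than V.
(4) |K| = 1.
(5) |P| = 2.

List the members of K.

From (1): alpha ∈ R.
(2) (exactly one): charlie ∈ K.
(4): K already has 1, so the rest are out.

K = {charlie}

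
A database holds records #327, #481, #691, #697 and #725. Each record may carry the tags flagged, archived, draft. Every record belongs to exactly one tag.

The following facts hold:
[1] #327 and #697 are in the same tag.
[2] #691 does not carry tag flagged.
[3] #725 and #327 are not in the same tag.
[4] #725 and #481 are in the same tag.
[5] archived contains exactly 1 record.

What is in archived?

archived = {#691}

From (2): #691 ∉ flagged.
Suppose #327 ∈ archived: no assignment then satisfies all the clues, so #327 ∉ archived.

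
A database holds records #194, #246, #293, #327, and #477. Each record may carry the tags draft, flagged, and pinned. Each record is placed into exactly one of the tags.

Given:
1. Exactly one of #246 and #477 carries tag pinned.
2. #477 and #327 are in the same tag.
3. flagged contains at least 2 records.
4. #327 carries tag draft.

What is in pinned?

pinned = {#246}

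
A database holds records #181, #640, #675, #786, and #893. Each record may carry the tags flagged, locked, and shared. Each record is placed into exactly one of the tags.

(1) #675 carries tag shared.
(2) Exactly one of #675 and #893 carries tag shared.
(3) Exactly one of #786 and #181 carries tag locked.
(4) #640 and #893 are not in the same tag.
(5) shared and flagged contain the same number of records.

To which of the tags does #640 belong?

#640: shared

From (1): #675 ∈ shared.
(2) (exactly one): #893 ∉ shared.
Suppose #640 ∈ flagged: no assignment then satisfies all the clues, so #640 ∉ flagged.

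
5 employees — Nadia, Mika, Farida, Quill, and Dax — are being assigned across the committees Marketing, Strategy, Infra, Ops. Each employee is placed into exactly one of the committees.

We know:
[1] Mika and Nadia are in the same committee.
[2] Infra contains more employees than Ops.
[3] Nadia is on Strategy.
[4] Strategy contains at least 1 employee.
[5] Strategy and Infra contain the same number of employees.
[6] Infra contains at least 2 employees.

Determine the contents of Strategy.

Strategy = {Mika, Nadia}

From (3): Nadia ∈ Strategy.
(1): Mika matches Nadia: Mika ∉ Marketing.
(1): Mika matches Nadia: Mika ∈ Strategy.
Suppose Farida ∈ Strategy: no assignment then satisfies all the clues, so Farida ∉ Strategy.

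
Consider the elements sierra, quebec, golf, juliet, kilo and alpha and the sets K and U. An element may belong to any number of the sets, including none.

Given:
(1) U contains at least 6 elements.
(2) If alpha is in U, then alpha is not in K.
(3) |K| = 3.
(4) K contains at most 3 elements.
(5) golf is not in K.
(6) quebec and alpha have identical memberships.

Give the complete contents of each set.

K = {juliet, kilo, sierra}; U = {alpha, golf, juliet, kilo, quebec, sierra}

From (5): golf ∉ K.
(1): only 6 candidates remain for U, so all are in.
(2): alpha ∉ K.
(6): quebec matches alpha: quebec ∉ K.
(3): only 3 candidates remain for K, so all are in.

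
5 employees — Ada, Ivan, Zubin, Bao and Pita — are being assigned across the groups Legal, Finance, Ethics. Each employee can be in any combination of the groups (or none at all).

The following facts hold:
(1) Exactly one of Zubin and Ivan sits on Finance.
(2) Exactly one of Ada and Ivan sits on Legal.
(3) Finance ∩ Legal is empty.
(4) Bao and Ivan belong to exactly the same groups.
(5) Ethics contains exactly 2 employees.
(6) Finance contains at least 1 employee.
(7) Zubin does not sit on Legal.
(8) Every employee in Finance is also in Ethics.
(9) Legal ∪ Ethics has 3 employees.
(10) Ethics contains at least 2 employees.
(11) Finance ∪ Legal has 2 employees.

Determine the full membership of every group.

Legal = {Ada}; Finance = {Zubin}; Ethics = {Pita, Zubin}

From (7): Zubin ∉ Legal.
Suppose Ada ∉ Legal: no assignment then satisfies all the clues, so Ada ∈ Legal.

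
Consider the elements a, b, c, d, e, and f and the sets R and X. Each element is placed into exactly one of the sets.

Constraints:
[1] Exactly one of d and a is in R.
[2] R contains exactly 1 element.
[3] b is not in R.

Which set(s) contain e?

e: X

From (3): b ∉ R.
Only one set left: b ∈ X.
Suppose e ∈ R: no assignment then satisfies all the clues, so e ∉ R.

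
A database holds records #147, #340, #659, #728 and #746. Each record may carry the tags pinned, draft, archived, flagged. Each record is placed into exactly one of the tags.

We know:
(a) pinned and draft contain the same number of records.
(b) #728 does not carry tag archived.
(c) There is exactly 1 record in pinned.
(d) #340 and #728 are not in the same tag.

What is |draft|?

1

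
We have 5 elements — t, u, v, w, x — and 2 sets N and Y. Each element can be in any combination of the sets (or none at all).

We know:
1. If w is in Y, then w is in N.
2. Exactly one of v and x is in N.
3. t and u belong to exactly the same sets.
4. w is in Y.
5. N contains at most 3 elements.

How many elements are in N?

2

From (4): w ∈ Y.
(1): w ∈ N.
Suppose t ∈ N: no assignment then satisfies all the clues, so t ∉ N.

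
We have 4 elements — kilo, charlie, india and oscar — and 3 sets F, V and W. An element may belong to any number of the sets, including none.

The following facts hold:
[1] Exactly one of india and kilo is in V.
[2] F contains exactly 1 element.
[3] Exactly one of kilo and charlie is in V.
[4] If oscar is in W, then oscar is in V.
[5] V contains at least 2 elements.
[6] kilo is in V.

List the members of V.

V = {kilo, oscar}

From (6): kilo ∈ V.
(1) (exactly one): india ∉ V.
(3) (exactly one): charlie ∉ V.
(5): only 2 candidates remain for V, so all are in.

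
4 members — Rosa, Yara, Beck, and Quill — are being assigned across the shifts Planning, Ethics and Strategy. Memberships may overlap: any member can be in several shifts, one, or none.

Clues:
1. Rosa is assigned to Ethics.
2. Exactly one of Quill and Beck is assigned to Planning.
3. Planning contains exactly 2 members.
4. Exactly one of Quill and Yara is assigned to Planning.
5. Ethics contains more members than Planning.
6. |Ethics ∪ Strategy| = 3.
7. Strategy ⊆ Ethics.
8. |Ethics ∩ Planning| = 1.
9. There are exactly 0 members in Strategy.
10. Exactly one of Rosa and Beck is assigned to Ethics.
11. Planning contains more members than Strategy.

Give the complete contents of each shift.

Planning = {Beck, Yara}; Ethics = {Quill, Rosa, Yara}; Strategy = {}

From (1): Rosa ∈ Ethics.
(9): Strategy already has 0, so the rest are out.
(10) (exactly one): Beck ∉ Ethics.
Suppose Rosa ∈ Planning: no assignment then satisfies all the clues, so Rosa ∉ Planning.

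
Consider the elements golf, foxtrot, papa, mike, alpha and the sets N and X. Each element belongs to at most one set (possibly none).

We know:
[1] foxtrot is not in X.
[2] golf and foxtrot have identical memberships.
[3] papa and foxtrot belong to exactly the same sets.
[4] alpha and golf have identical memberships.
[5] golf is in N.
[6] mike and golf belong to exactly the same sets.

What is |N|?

From (1): foxtrot ∉ X.
From (5): golf ∈ N.
(2): foxtrot matches golf: foxtrot ∈ N.
(3): papa matches foxtrot: papa ∈ N.
(4): alpha matches golf: alpha ∈ N.
(6): mike matches golf: mike ∈ N.

5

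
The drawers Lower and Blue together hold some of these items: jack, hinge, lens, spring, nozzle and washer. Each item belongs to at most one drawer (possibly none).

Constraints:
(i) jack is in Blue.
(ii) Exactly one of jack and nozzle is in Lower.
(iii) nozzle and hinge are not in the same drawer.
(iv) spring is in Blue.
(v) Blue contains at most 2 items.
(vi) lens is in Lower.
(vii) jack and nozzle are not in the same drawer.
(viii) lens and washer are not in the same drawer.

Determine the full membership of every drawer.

Lower = {lens, nozzle}; Blue = {jack, spring}

From (i): jack ∈ Blue.
From (iv): spring ∈ Blue.
From (vi): lens ∈ Lower.
(ii) (exactly one): nozzle ∈ Lower.
(iii): hinge ∉ Lower.
(v): Blue already has 2, so the rest are out.
(viii): washer ∉ Lower.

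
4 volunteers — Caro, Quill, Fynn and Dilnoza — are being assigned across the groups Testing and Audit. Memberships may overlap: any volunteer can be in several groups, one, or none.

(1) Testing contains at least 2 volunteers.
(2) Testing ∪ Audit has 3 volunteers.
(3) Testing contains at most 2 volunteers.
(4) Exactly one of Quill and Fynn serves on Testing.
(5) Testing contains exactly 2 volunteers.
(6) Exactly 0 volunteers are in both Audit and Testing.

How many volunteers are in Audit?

1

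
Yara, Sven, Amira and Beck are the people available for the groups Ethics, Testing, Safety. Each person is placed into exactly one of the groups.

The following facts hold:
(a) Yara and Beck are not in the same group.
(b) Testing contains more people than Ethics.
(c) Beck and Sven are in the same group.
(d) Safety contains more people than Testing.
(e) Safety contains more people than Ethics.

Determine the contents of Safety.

Safety = {Amira, Beck, Sven}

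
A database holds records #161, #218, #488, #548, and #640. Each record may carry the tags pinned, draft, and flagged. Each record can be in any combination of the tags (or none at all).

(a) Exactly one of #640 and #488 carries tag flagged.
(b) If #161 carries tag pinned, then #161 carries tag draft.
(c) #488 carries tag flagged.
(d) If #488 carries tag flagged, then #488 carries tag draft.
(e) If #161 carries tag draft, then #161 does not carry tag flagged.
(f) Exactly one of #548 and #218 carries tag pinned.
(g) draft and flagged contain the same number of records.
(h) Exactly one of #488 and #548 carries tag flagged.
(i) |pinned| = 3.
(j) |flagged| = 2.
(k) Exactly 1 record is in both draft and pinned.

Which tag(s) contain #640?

#640: pinned

From (c): #488 ∈ flagged.
(a) (exactly one): #640 ∉ flagged.
(d): #488 ∈ draft.
(h) (exactly one): #548 ∉ flagged.
Suppose #640 ∉ pinned: no assignment then satisfies all the clues, so #640 ∈ pinned.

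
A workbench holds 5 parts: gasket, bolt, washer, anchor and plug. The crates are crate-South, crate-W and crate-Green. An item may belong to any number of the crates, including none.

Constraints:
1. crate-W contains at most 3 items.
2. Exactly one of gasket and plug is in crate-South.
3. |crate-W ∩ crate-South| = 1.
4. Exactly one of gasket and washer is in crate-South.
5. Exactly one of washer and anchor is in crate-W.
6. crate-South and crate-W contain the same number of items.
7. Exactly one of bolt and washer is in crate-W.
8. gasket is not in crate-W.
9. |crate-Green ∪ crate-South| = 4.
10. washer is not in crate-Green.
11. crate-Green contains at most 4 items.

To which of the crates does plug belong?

plug: crate-Green

From (8): gasket ∉ crate-W.
From (10): washer ∉ crate-Green.
Suppose plug ∈ crate-South: no assignment then satisfies all the clues, so plug ∉ crate-South.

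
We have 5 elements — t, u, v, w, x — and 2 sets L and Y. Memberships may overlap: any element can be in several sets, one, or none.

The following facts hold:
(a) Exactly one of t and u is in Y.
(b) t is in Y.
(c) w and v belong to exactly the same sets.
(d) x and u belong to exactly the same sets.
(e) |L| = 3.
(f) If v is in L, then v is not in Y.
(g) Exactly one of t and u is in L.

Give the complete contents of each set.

From (b): t ∈ Y.
(a) (exactly one): u ∉ Y.
(d): x matches u: x ∉ Y.
Suppose t ∉ L: no assignment then satisfies all the clues, so t ∈ L.

L = {t, v, w}; Y = {t}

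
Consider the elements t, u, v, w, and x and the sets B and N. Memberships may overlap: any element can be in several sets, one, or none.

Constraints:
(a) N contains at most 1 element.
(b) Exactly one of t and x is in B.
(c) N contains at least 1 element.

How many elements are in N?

1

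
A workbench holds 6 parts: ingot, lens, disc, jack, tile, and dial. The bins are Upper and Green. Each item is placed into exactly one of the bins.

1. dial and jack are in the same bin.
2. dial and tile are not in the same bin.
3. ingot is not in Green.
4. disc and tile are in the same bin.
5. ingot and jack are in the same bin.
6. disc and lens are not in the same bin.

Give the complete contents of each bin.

Upper = {dial, ingot, jack, lens}; Green = {disc, tile}

From (3): ingot ∉ Green.
(5): jack matches ingot: jack ∉ Green.
Only one bin left: ingot ∈ Upper.
Only one bin left: jack ∈ Upper.
(1): dial matches jack: dial ∈ Upper.
(2): tile ∉ Upper.
(4): disc matches tile: disc ∉ Upper.
Only one bin left: disc ∈ Green.
Only one bin left: tile ∈ Green.
(6): lens ∉ Green.
Only one bin left: lens ∈ Upper.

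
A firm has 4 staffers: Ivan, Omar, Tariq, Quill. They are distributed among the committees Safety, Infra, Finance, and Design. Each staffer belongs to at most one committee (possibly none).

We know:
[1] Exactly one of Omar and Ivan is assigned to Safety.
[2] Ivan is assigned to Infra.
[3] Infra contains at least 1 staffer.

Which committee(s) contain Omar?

Omar: Safety

From (2): Ivan ∈ Infra.
(1) (exactly one): Omar ∈ Safety.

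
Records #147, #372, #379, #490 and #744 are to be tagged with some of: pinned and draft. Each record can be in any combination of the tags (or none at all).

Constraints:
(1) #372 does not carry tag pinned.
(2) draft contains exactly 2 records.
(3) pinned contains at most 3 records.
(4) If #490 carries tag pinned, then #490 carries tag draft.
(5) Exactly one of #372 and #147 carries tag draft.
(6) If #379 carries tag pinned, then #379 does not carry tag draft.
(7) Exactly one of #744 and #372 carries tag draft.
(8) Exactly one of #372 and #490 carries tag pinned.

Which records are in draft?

From (1): #372 ∉ pinned.
(8) (exactly one): #490 ∈ pinned.
(4): #490 ∈ draft.
Suppose #147 ∈ draft: no assignment then satisfies all the clues, so #147 ∉ draft.

draft = {#372, #490}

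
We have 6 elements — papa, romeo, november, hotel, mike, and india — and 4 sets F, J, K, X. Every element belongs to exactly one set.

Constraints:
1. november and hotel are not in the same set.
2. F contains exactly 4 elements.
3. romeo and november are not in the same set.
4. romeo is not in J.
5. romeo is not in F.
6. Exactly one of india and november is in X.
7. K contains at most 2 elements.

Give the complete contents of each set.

From (4): romeo ∉ J.
From (5): romeo ∉ F.
Suppose papa ∉ F: no assignment then satisfies all the clues, so papa ∈ F.

F = {hotel, india, mike, papa}; J = {}; K = {romeo}; X = {november}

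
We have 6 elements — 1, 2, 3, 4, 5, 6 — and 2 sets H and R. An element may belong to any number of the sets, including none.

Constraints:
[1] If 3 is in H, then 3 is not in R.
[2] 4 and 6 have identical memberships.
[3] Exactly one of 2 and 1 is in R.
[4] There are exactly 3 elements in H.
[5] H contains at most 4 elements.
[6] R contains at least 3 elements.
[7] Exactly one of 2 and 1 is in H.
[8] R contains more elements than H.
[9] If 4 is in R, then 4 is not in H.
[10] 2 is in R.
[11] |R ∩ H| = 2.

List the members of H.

H = {2, 3, 5}

From (10): 2 ∈ R.
(3) (exactly one): 1 ∉ R.
Suppose 1 ∈ H: no assignment then satisfies all the clues, so 1 ∉ H.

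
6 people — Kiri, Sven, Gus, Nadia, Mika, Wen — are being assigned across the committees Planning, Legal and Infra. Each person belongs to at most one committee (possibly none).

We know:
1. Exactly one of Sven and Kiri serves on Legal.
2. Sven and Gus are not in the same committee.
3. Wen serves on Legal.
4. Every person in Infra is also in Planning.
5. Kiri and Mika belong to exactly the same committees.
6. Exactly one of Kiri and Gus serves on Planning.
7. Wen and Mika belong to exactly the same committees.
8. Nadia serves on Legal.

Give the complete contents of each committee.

From (3): Wen ∈ Legal.
From (8): Nadia ∈ Legal.
(7): Mika matches Wen: Mika ∉ Planning.
(7): Mika matches Wen: Mika ∈ Legal.
(5): Kiri matches Mika: Kiri ∉ Planning.
(5): Kiri matches Mika: Kiri ∈ Legal.
(6) (exactly one): Gus ∈ Planning.
(1) (exactly one): Sven ∉ Legal.
(2): Sven ∉ Planning.
(4) contrapositive: Sven ∉ Infra.

Planning = {Gus}; Legal = {Kiri, Mika, Nadia, Wen}; Infra = {}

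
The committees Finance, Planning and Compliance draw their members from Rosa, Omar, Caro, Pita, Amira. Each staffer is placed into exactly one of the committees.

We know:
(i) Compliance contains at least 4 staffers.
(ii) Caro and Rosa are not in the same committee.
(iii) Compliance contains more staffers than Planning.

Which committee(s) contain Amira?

Amira: Compliance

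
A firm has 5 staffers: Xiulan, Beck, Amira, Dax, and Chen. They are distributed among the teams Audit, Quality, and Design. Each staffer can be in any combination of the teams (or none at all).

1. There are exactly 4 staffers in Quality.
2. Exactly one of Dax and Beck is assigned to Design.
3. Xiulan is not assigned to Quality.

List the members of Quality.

From (3): Xiulan ∉ Quality.
(1): only 4 candidates remain for Quality, so all are in.

Quality = {Amira, Beck, Chen, Dax}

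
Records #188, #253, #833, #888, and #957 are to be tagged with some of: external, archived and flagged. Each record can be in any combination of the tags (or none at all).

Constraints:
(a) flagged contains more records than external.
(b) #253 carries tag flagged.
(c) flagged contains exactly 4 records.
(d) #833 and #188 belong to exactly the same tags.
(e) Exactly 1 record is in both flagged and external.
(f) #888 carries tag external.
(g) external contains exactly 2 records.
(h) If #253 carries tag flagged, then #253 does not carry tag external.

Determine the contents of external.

external = {#888, #957}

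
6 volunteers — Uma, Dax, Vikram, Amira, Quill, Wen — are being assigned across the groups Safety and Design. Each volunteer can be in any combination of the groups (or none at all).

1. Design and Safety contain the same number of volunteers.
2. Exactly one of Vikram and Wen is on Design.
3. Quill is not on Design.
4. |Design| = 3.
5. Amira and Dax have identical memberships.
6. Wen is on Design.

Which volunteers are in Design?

Design = {Amira, Dax, Wen}

From (3): Quill ∉ Design.
From (6): Wen ∈ Design.
(2) (exactly one): Vikram ∉ Design.
Suppose Uma ∈ Design: no assignment then satisfies all the clues, so Uma ∉ Design.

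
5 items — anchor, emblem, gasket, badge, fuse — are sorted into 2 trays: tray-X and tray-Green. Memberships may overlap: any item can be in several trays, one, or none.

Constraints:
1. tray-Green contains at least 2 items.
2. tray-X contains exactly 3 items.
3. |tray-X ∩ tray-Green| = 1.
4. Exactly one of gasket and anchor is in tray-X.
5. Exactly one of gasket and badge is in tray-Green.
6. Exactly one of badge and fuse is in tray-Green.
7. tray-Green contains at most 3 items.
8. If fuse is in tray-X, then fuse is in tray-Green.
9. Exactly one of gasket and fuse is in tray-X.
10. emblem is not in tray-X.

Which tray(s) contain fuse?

fuse: tray-Green, tray-X

From (10): emblem ∉ tray-X.
Suppose fuse ∉ tray-X: no assignment then satisfies all the clues, so fuse ∈ tray-X.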